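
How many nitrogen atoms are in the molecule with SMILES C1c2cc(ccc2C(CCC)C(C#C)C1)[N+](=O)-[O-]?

The symbol for nitrogen appears 1 time in the SMILES.

1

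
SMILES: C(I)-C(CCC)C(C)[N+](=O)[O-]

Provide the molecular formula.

Heavy atoms from the SMILES: 7 C, 1 I, 1 N, 2 O.
Implicit hydrogens by atom environment:
  3 × C: 2 H each → 6
  2 × C: 3 H each → 6
  2 × C: 1 H each → 2
  1 × I: no H
  1 × N (charge +1): no H
  1 × O: no H
  1 × O (charge -1): no H
  Total hydrogens = 14.
Molecular formula: C7H14INO2

C7H14INO2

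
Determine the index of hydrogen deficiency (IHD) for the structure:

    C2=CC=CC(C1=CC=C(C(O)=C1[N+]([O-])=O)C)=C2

9

Molecular formula from the SMILES: C13H11NO3.
DoU = (2C + 2 + N − H − X)/2 = (2·13 + 2 + 1 − 11 − 0)/2 = 18/2 = 9.
(Structurally: 2 ring(s) + 7 π bond(s) = 9.)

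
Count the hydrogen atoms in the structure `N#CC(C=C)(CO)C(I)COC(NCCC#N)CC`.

20

Hydrogens are implicit in SMILES; fill each atom to its normal valence:
  6 × C: 2 H each → 12
  3 × C: 1 H each → 3
  3 × C: no H
  2 × N: no H
  1 × C: 3 H
  1 × I: no H
  1 × N: 1 H
  1 × O: 1 H
  1 × O: no H
  Total hydrogens = 20.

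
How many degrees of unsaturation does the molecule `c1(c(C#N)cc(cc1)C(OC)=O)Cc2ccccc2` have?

11

Molecular formula from the SMILES: C16H13NO2.
DoU = (2C + 2 + N − H − X)/2 = (2·16 + 2 + 1 − 13 − 0)/2 = 22/2 = 11.
(Structurally: 2 ring(s) + 9 π bond(s) = 11.)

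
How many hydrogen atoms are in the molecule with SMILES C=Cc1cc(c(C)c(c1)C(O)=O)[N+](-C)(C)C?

18

Hydrogens are implicit in SMILES; fill each atom to its normal valence:
  4 × C: 3 H each → 12
  4 × C (aromatic): no H
  2 × C (aromatic): 1 H each → 2
  1 × C: 2 H
  1 × C: 1 H
  1 × C: no H
  1 × N (charge +1): no H
  1 × O: 1 H
  1 × O: no H
  Total hydrogens = 18.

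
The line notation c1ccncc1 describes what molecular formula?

C5H5N

Heavy atoms from the SMILES: 5 C, 1 N.
Implicit hydrogens by atom environment:
  5 × C (aromatic): 1 H each → 5
  1 × N (aromatic): no H
  Total hydrogens = 5.
Molecular formula: C5H5N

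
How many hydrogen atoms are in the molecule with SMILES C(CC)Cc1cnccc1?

Hydrogens are implicit in SMILES; fill each atom to its normal valence:
  4 × C (aromatic): 1 H each → 4
  3 × C: 2 H each → 6
  1 × C: 3 H
  1 × C (aromatic): no H
  1 × N (aromatic): no H
  Total hydrogens = 13.

13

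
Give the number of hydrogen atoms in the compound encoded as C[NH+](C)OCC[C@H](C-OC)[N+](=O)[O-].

17

Hydrogens are implicit in SMILES; fill each atom to its normal valence:
  3 × C: 3 H each → 9
  3 × C: 2 H each → 6
  3 × O: no H
  1 × C: 1 H
  1 × N (charge +1): 1 H
  1 × N (charge +1): no H
  1 × O (charge -1): no H
  Total hydrogens = 17.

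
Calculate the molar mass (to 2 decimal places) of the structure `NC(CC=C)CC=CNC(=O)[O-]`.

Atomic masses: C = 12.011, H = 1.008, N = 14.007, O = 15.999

Molecular formula: C8H13N2O2-.
M = 8×12.011 + 13×1.008 + 2×14.007 + 2×15.999 = 169.20 g/mol.

169.20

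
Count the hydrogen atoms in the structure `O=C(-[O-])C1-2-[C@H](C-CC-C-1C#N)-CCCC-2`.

16

Hydrogens are implicit in SMILES; fill each atom to its normal valence:
  7 × C: 2 H each → 14
  3 × C: no H
  2 × C: 1 H each → 2
  1 × N: no H
  1 × O: no H
  1 × O (charge -1): no H
  Total hydrogens = 16.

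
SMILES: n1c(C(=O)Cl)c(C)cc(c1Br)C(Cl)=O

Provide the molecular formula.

Heavy atoms from the SMILES: 1 Br, 8 C, 2 Cl, 1 N, 2 O.
Implicit hydrogens by atom environment:
  4 × C (aromatic): no H
  2 × C: no H
  2 × Cl: no H
  2 × O: no H
  1 × Br: no H
  1 × C: 3 H
  1 × C (aromatic): 1 H
  1 × N (aromatic): no H
  Total hydrogens = 4.
Molecular formula: C8H4BrCl2NO2

C8H4BrCl2NO2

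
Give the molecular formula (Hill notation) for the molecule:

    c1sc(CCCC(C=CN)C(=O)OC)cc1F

C12H16FNO2S

Heavy atoms from the SMILES: 12 C, 1 F, 1 N, 2 O, 1 S.
Implicit hydrogens by atom environment:
  3 × C: 2 H each → 6
  3 × C: 1 H each → 3
  2 × C (aromatic): 1 H each → 2
  2 × C (aromatic): no H
  2 × O: no H
  1 × C: 3 H
  1 × C: no H
  1 × F: no H
  1 × N: 2 H
  1 × S (aromatic): no H
  Total hydrogens = 16.
Molecular formula: C12H16FNO2S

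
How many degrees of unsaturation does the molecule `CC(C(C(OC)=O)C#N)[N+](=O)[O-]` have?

Molecular formula from the SMILES: C6H8N2O4.
DoU = (2C + 2 + N − H − X)/2 = (2·6 + 2 + 2 − 8 − 0)/2 = 8/2 = 4.
(Structurally: 0 ring(s) + 4 π bond(s) = 4.)

4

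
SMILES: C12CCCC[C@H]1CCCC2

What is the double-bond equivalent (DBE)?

2

Molecular formula from the SMILES: C10H18.
DoU = (2C + 2 + N − H − X)/2 = (2·10 + 2 + 0 − 18 − 0)/2 = 4/2 = 2.
(Structurally: 2 ring(s) + 0 π bond(s) = 2.)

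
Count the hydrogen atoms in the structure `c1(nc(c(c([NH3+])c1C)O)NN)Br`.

Hydrogens are implicit in SMILES; fill each atom to its normal valence:
  5 × C (aromatic): no H
  1 × Br: no H
  1 × C: 3 H
  1 × N (charge +1): 3 H
  1 × N: 2 H
  1 × N: 1 H
  1 × N (aromatic): no H
  1 × O: 1 H
  Total hydrogens = 10.

10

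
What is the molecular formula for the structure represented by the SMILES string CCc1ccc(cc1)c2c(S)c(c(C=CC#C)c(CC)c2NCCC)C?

Heavy atoms from the SMILES: 24 C, 1 N, 1 S.
Implicit hydrogens by atom environment:
  8 × C (aromatic): no H
  4 × C: 3 H each → 12
  4 × C: 2 H each → 8
  4 × C (aromatic): 1 H each → 4
  3 × C: 1 H each → 3
  1 × C: no H
  1 × N: 1 H
  1 × S: 1 H
  Total hydrogens = 29.
Molecular formula: C24H29NS

C24H29NS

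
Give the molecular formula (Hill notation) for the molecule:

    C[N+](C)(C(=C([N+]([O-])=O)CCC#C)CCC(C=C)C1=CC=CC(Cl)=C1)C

Heavy atoms from the SMILES: 20 C, 1 Cl, 2 N, 2 O.
Implicit hydrogens by atom environment:
  5 × C: 2 H each → 10
  4 × C (aromatic): 1 H each → 4
  3 × C: 3 H each → 9
  3 × C: 1 H each → 3
  3 × C: no H
  2 × C (aromatic): no H
  2 × N (charge +1): no H
  1 × Cl: no H
  1 × O: no H
  1 × O (charge -1): no H
  Total hydrogens = 26.
Net charge +1.
Molecular formula: C20H26ClN2O2+

C20H26ClN2O2+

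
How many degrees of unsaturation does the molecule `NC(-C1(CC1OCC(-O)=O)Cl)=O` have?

Molecular formula from the SMILES: C6H8ClNO4.
DoU = (2C + 2 + N − H − X)/2 = (2·6 + 2 + 1 − 8 − 1)/2 = 6/2 = 3.
(Structurally: 1 ring(s) + 2 π bond(s) = 3.)

3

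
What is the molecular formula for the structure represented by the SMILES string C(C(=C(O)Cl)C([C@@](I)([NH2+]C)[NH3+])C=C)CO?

Heavy atoms from the SMILES: 9 C, 1 Cl, 1 I, 2 N, 2 O.
Implicit hydrogens by atom environment:
  3 × C: 2 H each → 6
  3 × C: no H
  2 × C: 1 H each → 2
  2 × O: 1 H each → 2
  1 × C: 3 H
  1 × Cl: no H
  1 × I: no H
  1 × N (charge +1): 3 H
  1 × N (charge +1): 2 H
  Total hydrogens = 18.
Net charge +2.
Molecular formula: [C9H18ClIN2O2]2+

[C9H18ClIN2O2]2+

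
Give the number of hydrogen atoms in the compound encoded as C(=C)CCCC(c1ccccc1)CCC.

22

Hydrogens are implicit in SMILES; fill each atom to its normal valence:
  6 × C: 2 H each → 12
  5 × C (aromatic): 1 H each → 5
  2 × C: 1 H each → 2
  1 × C: 3 H
  1 × C (aromatic): no H
  Total hydrogens = 22.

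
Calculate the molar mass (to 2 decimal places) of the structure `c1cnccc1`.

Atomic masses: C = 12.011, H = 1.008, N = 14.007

79.10

Molecular formula: C5H5N.
M = 5×12.011 + 5×1.008 + 1×14.007 = 79.10 g/mol.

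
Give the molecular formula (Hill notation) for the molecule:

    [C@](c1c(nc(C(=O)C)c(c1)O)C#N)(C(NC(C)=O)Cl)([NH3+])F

C12H13ClFN4O3+

Heavy atoms from the SMILES: 12 C, 1 Cl, 1 F, 4 N, 3 O.
Implicit hydrogens by atom environment:
  4 × C (aromatic): no H
  4 × C: no H
  2 × C: 3 H each → 6
  2 × O: no H
  1 × C (aromatic): 1 H
  1 × C: 1 H
  1 × Cl: no H
  1 × F: no H
  1 × N (charge +1): 3 H
  1 × N: 1 H
  1 × N (aromatic): no H
  1 × N: no H
  1 × O: 1 H
  Total hydrogens = 13.
Net charge +1.
Molecular formula: C12H13ClFN4O3+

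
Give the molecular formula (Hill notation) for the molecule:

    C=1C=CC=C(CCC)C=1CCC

Heavy atoms from the SMILES: 12 C.
Implicit hydrogens by atom environment:
  4 × C: 2 H each → 8
  4 × C (aromatic): 1 H each → 4
  2 × C: 3 H each → 6
  2 × C (aromatic): no H
  Total hydrogens = 18.
Molecular formula: C12H18

C12H18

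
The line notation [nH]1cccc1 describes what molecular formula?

C4H5N

Heavy atoms from the SMILES: 4 C, 1 N.
Implicit hydrogens by atom environment:
  4 × C (aromatic): 1 H each → 4
  1 × N (aromatic): 1 H
  Total hydrogens = 5.
Molecular formula: C4H5N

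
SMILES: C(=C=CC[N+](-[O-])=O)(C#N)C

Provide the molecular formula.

Heavy atoms from the SMILES: 6 C, 2 N, 2 O.
Implicit hydrogens by atom environment:
  3 × C: no H
  1 × C: 3 H
  1 × C: 2 H
  1 × C: 1 H
  1 × N: no H
  1 × N (charge +1): no H
  1 × O: no H
  1 × O (charge -1): no H
  Total hydrogens = 6.
Molecular formula: C6H6N2O2

C6H6N2O2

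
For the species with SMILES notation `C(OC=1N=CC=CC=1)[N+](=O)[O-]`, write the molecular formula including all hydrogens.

C6H6N2O3

Heavy atoms from the SMILES: 6 C, 2 N, 3 O.
Implicit hydrogens by atom environment:
  4 × C (aromatic): 1 H each → 4
  2 × O: no H
  1 × C: 2 H
  1 × C (aromatic): no H
  1 × N (aromatic): no H
  1 × N (charge +1): no H
  1 × O (charge -1): no H
  Total hydrogens = 6.
Molecular formula: C6H6N2O3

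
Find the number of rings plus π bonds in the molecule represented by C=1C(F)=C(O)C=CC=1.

4

Molecular formula from the SMILES: C6H5FO.
DoU = (2C + 2 + N − H − X)/2 = (2·6 + 2 + 0 − 5 − 1)/2 = 8/2 = 4.
(Structurally: 1 ring(s) + 3 π bond(s) = 4.)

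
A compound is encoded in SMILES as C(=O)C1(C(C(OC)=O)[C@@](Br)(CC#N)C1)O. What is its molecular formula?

Heavy atoms from the SMILES: 1 Br, 9 C, 1 N, 4 O.
Implicit hydrogens by atom environment:
  4 × C: no H
  3 × O: no H
  2 × C: 2 H each → 4
  2 × C: 1 H each → 2
  1 × Br: no H
  1 × C: 3 H
  1 × N: no H
  1 × O: 1 H
  Total hydrogens = 10.
Molecular formula: C9H10BrNO4

C9H10BrNO4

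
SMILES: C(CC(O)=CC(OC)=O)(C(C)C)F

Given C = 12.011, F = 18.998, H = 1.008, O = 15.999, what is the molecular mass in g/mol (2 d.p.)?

Molecular formula: C9H15FO3.
M = 9×12.011 + 1×18.998 + 15×1.008 + 3×15.999 = 190.21 g/mol.

190.21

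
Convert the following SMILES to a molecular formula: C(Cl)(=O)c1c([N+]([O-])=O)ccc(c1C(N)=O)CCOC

Heavy atoms from the SMILES: 11 C, 1 Cl, 2 N, 5 O.
Implicit hydrogens by atom environment:
  4 × C (aromatic): no H
  4 × O: no H
  2 × C: 2 H each → 4
  2 × C (aromatic): 1 H each → 2
  2 × C: no H
  1 × C: 3 H
  1 × Cl: no H
  1 × N: 2 H
  1 × N (charge +1): no H
  1 × O (charge -1): no H
  Total hydrogens = 11.
Molecular formula: C11H11ClN2O5

C11H11ClN2O5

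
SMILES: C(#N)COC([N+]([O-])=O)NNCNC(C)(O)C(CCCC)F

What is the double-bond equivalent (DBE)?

3

Molecular formula from the SMILES: C11H22FN5O4.
DoU = (2C + 2 + N − H − X)/2 = (2·11 + 2 + 5 − 22 − 1)/2 = 6/2 = 3.
(Structurally: 0 ring(s) + 3 π bond(s) = 3.)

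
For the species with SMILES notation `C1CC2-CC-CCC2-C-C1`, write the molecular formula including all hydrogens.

Heavy atoms from the SMILES: 10 C.
Implicit hydrogens by atom environment:
  8 × C: 2 H each → 16
  2 × C: 1 H each → 2
  Total hydrogens = 18.
Molecular formula: C10H18

C10H18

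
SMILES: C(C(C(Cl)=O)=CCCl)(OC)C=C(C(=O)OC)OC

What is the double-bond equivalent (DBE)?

Molecular formula from the SMILES: C11H14Cl2O5.
DoU = (2C + 2 + N − H − X)/2 = (2·11 + 2 + 0 − 14 − 2)/2 = 8/2 = 4.
(Structurally: 0 ring(s) + 4 π bond(s) = 4.)

4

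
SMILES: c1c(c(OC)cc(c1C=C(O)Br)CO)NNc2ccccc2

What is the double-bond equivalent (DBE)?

9

Molecular formula from the SMILES: C16H17BrN2O3.
DoU = (2C + 2 + N − H − X)/2 = (2·16 + 2 + 2 − 17 − 1)/2 = 18/2 = 9.
(Structurally: 2 ring(s) + 7 π bond(s) = 9.)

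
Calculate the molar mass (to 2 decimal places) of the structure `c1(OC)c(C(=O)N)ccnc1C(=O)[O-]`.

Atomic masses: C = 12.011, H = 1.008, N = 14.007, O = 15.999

Molecular formula: C8H7N2O4-.
M = 8×12.011 + 7×1.008 + 2×14.007 + 4×15.999 = 195.15 g/mol.

195.15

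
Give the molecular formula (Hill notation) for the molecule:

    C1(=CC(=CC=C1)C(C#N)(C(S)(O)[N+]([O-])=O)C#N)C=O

C11H7N3O4S

Heavy atoms from the SMILES: 11 C, 3 N, 4 O, 1 S.
Implicit hydrogens by atom environment:
  4 × C (aromatic): 1 H each → 4
  4 × C: no H
  2 × C (aromatic): no H
  2 × N: no H
  2 × O: no H
  1 × C: 1 H
  1 × N (charge +1): no H
  1 × O: 1 H
  1 × O (charge -1): no H
  1 × S: 1 H
  Total hydrogens = 7.
Molecular formula: C11H7N3O4S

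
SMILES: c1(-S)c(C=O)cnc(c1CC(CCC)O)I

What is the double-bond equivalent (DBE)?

5

Molecular formula from the SMILES: C11H14INO2S.
DoU = (2C + 2 + N − H − X)/2 = (2·11 + 2 + 1 − 14 − 1)/2 = 10/2 = 5.
(Structurally: 1 ring(s) + 4 π bond(s) = 5.)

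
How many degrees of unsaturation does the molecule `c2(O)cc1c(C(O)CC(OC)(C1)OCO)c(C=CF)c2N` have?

6

Molecular formula from the SMILES: C14H18FNO5.
DoU = (2C + 2 + N − H − X)/2 = (2·14 + 2 + 1 − 18 − 1)/2 = 12/2 = 6.
(Structurally: 2 ring(s) + 4 π bond(s) = 6.)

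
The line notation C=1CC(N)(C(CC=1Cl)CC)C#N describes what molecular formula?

Heavy atoms from the SMILES: 9 C, 1 Cl, 2 N.
Implicit hydrogens by atom environment:
  3 × C: 2 H each → 6
  3 × C: no H
  2 × C: 1 H each → 2
  1 × C: 3 H
  1 × Cl: no H
  1 × N: 2 H
  1 × N: no H
  Total hydrogens = 13.
Molecular formula: C9H13ClN2

C9H13ClN2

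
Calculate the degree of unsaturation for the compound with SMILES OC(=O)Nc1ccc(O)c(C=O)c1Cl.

Molecular formula from the SMILES: C8H6ClNO4.
DoU = (2C + 2 + N − H − X)/2 = (2·8 + 2 + 1 − 6 − 1)/2 = 12/2 = 6.
(Structurally: 1 ring(s) + 5 π bond(s) = 6.)

6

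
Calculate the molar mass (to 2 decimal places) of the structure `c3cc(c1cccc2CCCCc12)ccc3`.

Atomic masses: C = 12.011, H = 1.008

208.30

Molecular formula: C16H16.
M = 16×12.011 + 16×1.008 = 208.30 g/mol.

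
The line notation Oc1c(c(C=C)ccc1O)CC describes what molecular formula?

C10H12O2

Heavy atoms from the SMILES: 10 C, 2 O.
Implicit hydrogens by atom environment:
  4 × C (aromatic): no H
  2 × C: 2 H each → 4
  2 × C (aromatic): 1 H each → 2
  2 × O: 1 H each → 2
  1 × C: 3 H
  1 × C: 1 H
  Total hydrogens = 12.
Molecular formula: C10H12O2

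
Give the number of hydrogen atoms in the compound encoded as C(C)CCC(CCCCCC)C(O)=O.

24

Hydrogens are implicit in SMILES; fill each atom to its normal valence:
  8 × C: 2 H each → 16
  2 × C: 3 H each → 6
  1 × C: 1 H
  1 × C: no H
  1 × O: 1 H
  1 × O: no H
  Total hydrogens = 24.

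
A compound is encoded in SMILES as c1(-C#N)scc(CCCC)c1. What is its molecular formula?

Heavy atoms from the SMILES: 9 C, 1 N, 1 S.
Implicit hydrogens by atom environment:
  3 × C: 2 H each → 6
  2 × C (aromatic): 1 H each → 2
  2 × C (aromatic): no H
  1 × C: 3 H
  1 × C: no H
  1 × N: no H
  1 × S (aromatic): no H
  Total hydrogens = 11.
Molecular formula: C9H11NS

C9H11NS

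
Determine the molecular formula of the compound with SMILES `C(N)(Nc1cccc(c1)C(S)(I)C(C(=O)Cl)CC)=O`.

C12H14ClIN2O2S

Heavy atoms from the SMILES: 12 C, 1 Cl, 1 I, 2 N, 2 O, 1 S.
Implicit hydrogens by atom environment:
  4 × C (aromatic): 1 H each → 4
  3 × C: no H
  2 × C (aromatic): no H
  2 × O: no H
  1 × C: 3 H
  1 × C: 2 H
  1 × C: 1 H
  1 × Cl: no H
  1 × I: no H
  1 × N: 2 H
  1 × N: 1 H
  1 × S: 1 H
  Total hydrogens = 14.
Molecular formula: C12H14ClIN2O2S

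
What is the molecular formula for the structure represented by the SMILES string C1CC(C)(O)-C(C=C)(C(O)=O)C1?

Heavy atoms from the SMILES: 9 C, 3 O.
Implicit hydrogens by atom environment:
  4 × C: 2 H each → 8
  3 × C: no H
  2 × O: 1 H each → 2
  1 × C: 3 H
  1 × C: 1 H
  1 × O: no H
  Total hydrogens = 14.
Molecular formula: C9H14O3

C9H14O3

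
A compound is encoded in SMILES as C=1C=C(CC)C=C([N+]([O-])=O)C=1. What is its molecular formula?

Heavy atoms from the SMILES: 8 C, 1 N, 2 O.
Implicit hydrogens by atom environment:
  4 × C (aromatic): 1 H each → 4
  2 × C (aromatic): no H
  1 × C: 3 H
  1 × C: 2 H
  1 × N (charge +1): no H
  1 × O: no H
  1 × O (charge -1): no H
  Total hydrogens = 9.
Molecular formula: C8H9NO2

C8H9NO2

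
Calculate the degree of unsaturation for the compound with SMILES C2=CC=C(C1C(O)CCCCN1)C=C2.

Molecular formula from the SMILES: C12H17NO.
DoU = (2C + 2 + N − H − X)/2 = (2·12 + 2 + 1 − 17 − 0)/2 = 10/2 = 5.
(Structurally: 2 ring(s) + 3 π bond(s) = 5.)

5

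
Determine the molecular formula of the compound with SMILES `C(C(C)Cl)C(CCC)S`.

Heavy atoms from the SMILES: 7 C, 1 Cl, 1 S.
Implicit hydrogens by atom environment:
  3 × C: 2 H each → 6
  2 × C: 3 H each → 6
  2 × C: 1 H each → 2
  1 × Cl: no H
  1 × S: 1 H
  Total hydrogens = 15.
Molecular formula: C7H15ClS

C7H15ClS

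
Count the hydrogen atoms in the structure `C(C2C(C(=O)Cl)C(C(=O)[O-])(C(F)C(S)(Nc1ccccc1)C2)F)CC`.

Hydrogens are implicit in SMILES; fill each atom to its normal valence:
  5 × C (aromatic): 1 H each → 5
  4 × C: no H
  3 × C: 2 H each → 6
  3 × C: 1 H each → 3
  2 × F: no H
  2 × O: no H
  1 × C: 3 H
  1 × C (aromatic): no H
  1 × Cl: no H
  1 × N: 1 H
  1 × O (charge -1): no H
  1 × S: 1 H
  Total hydrogens = 19.

19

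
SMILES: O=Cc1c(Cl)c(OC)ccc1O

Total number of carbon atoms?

8

The symbol for carbon appears 8 times in the SMILES. Lowercase c denotes aromatic carbon and counts toward C.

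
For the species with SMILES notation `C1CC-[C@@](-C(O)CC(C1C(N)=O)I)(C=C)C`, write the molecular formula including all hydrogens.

Heavy atoms from the SMILES: 12 C, 1 I, 1 N, 2 O.
Implicit hydrogens by atom environment:
  5 × C: 2 H each → 10
  4 × C: 1 H each → 4
  2 × C: no H
  1 × C: 3 H
  1 × I: no H
  1 × N: 2 H
  1 × O: 1 H
  1 × O: no H
  Total hydrogens = 20.
Molecular formula: C12H20INO2

C12H20INO2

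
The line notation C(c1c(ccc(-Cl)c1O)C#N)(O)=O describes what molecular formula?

C8H4ClNO3

Heavy atoms from the SMILES: 8 C, 1 Cl, 1 N, 3 O.
Implicit hydrogens by atom environment:
  4 × C (aromatic): no H
  2 × C (aromatic): 1 H each → 2
  2 × C: no H
  2 × O: 1 H each → 2
  1 × Cl: no H
  1 × N: no H
  1 × O: no H
  Total hydrogens = 4.
Molecular formula: C8H4ClNO3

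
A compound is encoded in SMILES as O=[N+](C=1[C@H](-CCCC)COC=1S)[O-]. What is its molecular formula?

Heavy atoms from the SMILES: 8 C, 1 N, 3 O, 1 S.
Implicit hydrogens by atom environment:
  4 × C: 2 H each → 8
  2 × C: no H
  2 × O: no H
  1 × C: 3 H
  1 × C: 1 H
  1 × N (charge +1): no H
  1 × O (charge -1): no H
  1 × S: 1 H
  Total hydrogens = 13.
Molecular formula: C8H13NO3S

C8H13NO3S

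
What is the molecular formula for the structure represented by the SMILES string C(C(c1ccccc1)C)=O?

Heavy atoms from the SMILES: 9 C, 1 O.
Implicit hydrogens by atom environment:
  5 × C (aromatic): 1 H each → 5
  2 × C: 1 H each → 2
  1 × C: 3 H
  1 × C (aromatic): no H
  1 × O: no H
  Total hydrogens = 10.
Molecular formula: C9H10O

C9H10O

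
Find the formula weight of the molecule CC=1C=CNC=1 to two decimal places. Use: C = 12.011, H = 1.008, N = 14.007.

81.12

Molecular formula: C5H7N.
M = 5×12.011 + 7×1.008 + 1×14.007 = 81.12 g/mol.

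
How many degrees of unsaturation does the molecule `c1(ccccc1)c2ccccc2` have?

Molecular formula from the SMILES: C12H10.
DoU = (2C + 2 + N − H − X)/2 = (2·12 + 2 + 0 − 10 − 0)/2 = 16/2 = 8.
(Structurally: 2 ring(s) + 6 π bond(s) = 8.)

8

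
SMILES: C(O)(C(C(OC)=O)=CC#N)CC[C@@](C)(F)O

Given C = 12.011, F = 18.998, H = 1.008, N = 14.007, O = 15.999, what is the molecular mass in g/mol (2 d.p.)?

231.22

Molecular formula: C10H14FNO4.
M = 10×12.011 + 1×18.998 + 14×1.008 + 1×14.007 + 4×15.999 = 231.22 g/mol.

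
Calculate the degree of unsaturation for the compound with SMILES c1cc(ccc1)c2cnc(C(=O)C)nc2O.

9

Molecular formula from the SMILES: C12H10N2O2.
DoU = (2C + 2 + N − H − X)/2 = (2·12 + 2 + 2 − 10 − 0)/2 = 18/2 = 9.
(Structurally: 2 ring(s) + 7 π bond(s) = 9.)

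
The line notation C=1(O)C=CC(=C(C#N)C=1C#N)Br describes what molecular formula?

C8H3BrN2O

Heavy atoms from the SMILES: 1 Br, 8 C, 2 N, 1 O.
Implicit hydrogens by atom environment:
  4 × C (aromatic): no H
  2 × C (aromatic): 1 H each → 2
  2 × C: no H
  2 × N: no H
  1 × Br: no H
  1 × O: 1 H
  Total hydrogens = 3.
Molecular formula: C8H3BrN2O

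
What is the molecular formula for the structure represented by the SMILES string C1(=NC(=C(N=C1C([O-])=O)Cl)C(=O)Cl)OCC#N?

Heavy atoms from the SMILES: 8 C, 2 Cl, 3 N, 4 O.
Implicit hydrogens by atom environment:
  4 × C (aromatic): no H
  3 × C: no H
  3 × O: no H
  2 × Cl: no H
  2 × N (aromatic): no H
  1 × C: 2 H
  1 × N: no H
  1 × O (charge -1): no H
  Total hydrogens = 2.
Net charge -1.
Molecular formula: C8H2Cl2N3O4-

C8H2Cl2N3O4-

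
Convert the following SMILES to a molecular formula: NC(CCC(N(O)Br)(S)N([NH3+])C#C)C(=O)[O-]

C7H13BrN4O3S

Heavy atoms from the SMILES: 1 Br, 7 C, 4 N, 3 O, 1 S.
Implicit hydrogens by atom environment:
  3 × C: no H
  2 × C: 2 H each → 4
  2 × C: 1 H each → 2
  2 × N: no H
  1 × Br: no H
  1 × N (charge +1): 3 H
  1 × N: 2 H
  1 × O: 1 H
  1 × O: no H
  1 × O (charge -1): no H
  1 × S: 1 H
  Total hydrogens = 13.
Molecular formula: C7H13BrN4O3S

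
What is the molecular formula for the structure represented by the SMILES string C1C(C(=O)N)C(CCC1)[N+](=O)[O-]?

Heavy atoms from the SMILES: 7 C, 2 N, 3 O.
Implicit hydrogens by atom environment:
  4 × C: 2 H each → 8
  2 × C: 1 H each → 2
  2 × O: no H
  1 × C: no H
  1 × N: 2 H
  1 × N (charge +1): no H
  1 × O (charge -1): no H
  Total hydrogens = 12.
Molecular formula: C7H12N2O3

C7H12N2O3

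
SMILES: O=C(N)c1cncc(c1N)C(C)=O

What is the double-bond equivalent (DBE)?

Molecular formula from the SMILES: C8H9N3O2.
DoU = (2C + 2 + N − H − X)/2 = (2·8 + 2 + 3 − 9 − 0)/2 = 12/2 = 6.
(Structurally: 1 ring(s) + 5 π bond(s) = 6.)

6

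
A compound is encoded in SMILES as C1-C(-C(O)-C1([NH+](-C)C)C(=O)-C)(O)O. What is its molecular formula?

Heavy atoms from the SMILES: 8 C, 1 N, 4 O.
Implicit hydrogens by atom environment:
  3 × C: 3 H each → 9
  3 × C: no H
  3 × O: 1 H each → 3
  1 × C: 2 H
  1 × C: 1 H
  1 × N (charge +1): 1 H
  1 × O: no H
  Total hydrogens = 16.
Net charge +1.
Molecular formula: C8H16NO4+

C8H16NO4+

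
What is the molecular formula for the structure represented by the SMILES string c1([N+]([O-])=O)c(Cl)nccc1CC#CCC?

Heavy atoms from the SMILES: 10 C, 1 Cl, 2 N, 2 O.
Implicit hydrogens by atom environment:
  3 × C (aromatic): no H
  2 × C: 2 H each → 4
  2 × C (aromatic): 1 H each → 2
  2 × C: no H
  1 × C: 3 H
  1 × Cl: no H
  1 × N (aromatic): no H
  1 × N (charge +1): no H
  1 × O: no H
  1 × O (charge -1): no H
  Total hydrogens = 9.
Molecular formula: C10H9ClN2O2

C10H9ClN2O2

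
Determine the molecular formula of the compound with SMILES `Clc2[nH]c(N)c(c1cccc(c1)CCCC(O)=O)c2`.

C14H15ClN2O2

Heavy atoms from the SMILES: 14 C, 1 Cl, 2 N, 2 O.
Implicit hydrogens by atom environment:
  5 × C (aromatic): 1 H each → 5
  5 × C (aromatic): no H
  3 × C: 2 H each → 6
  1 × C: no H
  1 × Cl: no H
  1 × N: 2 H
  1 × N (aromatic): 1 H
  1 × O: 1 H
  1 × O: no H
  Total hydrogens = 15.
Molecular formula: C14H15ClN2O2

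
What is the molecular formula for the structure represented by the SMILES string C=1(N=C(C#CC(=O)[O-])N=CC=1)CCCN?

Heavy atoms from the SMILES: 10 C, 3 N, 2 O.
Implicit hydrogens by atom environment:
  3 × C: 2 H each → 6
  3 × C: no H
  2 × C (aromatic): 1 H each → 2
  2 × C (aromatic): no H
  2 × N (aromatic): no H
  1 × N: 2 H
  1 × O: no H
  1 × O (charge -1): no H
  Total hydrogens = 10.
Net charge -1.
Molecular formula: C10H10N3O2-

C10H10N3O2-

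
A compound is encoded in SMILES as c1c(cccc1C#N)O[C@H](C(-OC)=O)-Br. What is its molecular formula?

C10H8BrNO3

Heavy atoms from the SMILES: 1 Br, 10 C, 1 N, 3 O.
Implicit hydrogens by atom environment:
  4 × C (aromatic): 1 H each → 4
  3 × O: no H
  2 × C (aromatic): no H
  2 × C: no H
  1 × Br: no H
  1 × C: 3 H
  1 × C: 1 H
  1 × N: no H
  Total hydrogens = 8.
Molecular formula: C10H8BrNO3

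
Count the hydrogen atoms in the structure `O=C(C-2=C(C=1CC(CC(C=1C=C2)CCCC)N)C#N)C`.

22

Hydrogens are implicit in SMILES; fill each atom to its normal valence:
  5 × C: 2 H each → 10
  4 × C (aromatic): no H
  2 × C: 3 H each → 6
  2 × C (aromatic): 1 H each → 2
  2 × C: 1 H each → 2
  2 × C: no H
  1 × N: 2 H
  1 × N: no H
  1 × O: no H
  Total hydrogens = 22.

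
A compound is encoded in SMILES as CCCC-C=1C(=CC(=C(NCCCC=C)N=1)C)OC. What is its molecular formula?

C16H26N2O

Heavy atoms from the SMILES: 16 C, 2 N, 1 O.
Implicit hydrogens by atom environment:
  7 × C: 2 H each → 14
  4 × C (aromatic): no H
  3 × C: 3 H each → 9
  1 × C (aromatic): 1 H
  1 × C: 1 H
  1 × N: 1 H
  1 × N (aromatic): no H
  1 × O: no H
  Total hydrogens = 26.
Molecular formula: C16H26N2O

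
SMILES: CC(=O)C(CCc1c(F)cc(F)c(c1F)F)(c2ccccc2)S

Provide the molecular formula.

Heavy atoms from the SMILES: 17 C, 4 F, 1 O, 1 S.
Implicit hydrogens by atom environment:
  6 × C (aromatic): 1 H each → 6
  6 × C (aromatic): no H
  4 × F: no H
  2 × C: 2 H each → 4
  2 × C: no H
  1 × C: 3 H
  1 × O: no H
  1 × S: 1 H
  Total hydrogens = 14.
Molecular formula: C17H14F4OS

C17H14F4OS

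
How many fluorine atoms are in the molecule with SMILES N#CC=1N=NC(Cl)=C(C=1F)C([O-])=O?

1

The symbol for fluorine appears 1 time in the SMILES.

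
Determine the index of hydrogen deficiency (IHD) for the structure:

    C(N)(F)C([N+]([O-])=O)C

1

Molecular formula from the SMILES: C3H7FN2O2.
DoU = (2C + 2 + N − H − X)/2 = (2·3 + 2 + 2 − 7 − 1)/2 = 2/2 = 1.
(Structurally: 0 ring(s) + 1 π bond(s) = 1.)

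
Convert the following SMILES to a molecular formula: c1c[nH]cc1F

C4H4FN

Heavy atoms from the SMILES: 4 C, 1 F, 1 N.
Implicit hydrogens by atom environment:
  3 × C (aromatic): 1 H each → 3
  1 × C (aromatic): no H
  1 × F: no H
  1 × N (aromatic): 1 H
  Total hydrogens = 4.
Molecular formula: C4H4FN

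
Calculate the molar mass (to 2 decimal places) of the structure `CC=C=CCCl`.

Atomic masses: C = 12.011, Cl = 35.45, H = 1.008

Molecular formula: C5H7Cl.
M = 5×12.011 + 1×35.45 + 7×1.008 = 102.56 g/mol.

102.56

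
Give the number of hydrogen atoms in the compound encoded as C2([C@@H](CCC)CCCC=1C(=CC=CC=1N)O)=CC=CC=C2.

25

Hydrogens are implicit in SMILES; fill each atom to its normal valence:
  8 × C (aromatic): 1 H each → 8
  5 × C: 2 H each → 10
  4 × C (aromatic): no H
  1 × C: 3 H
  1 × C: 1 H
  1 × N: 2 H
  1 × O: 1 H
  Total hydrogens = 25.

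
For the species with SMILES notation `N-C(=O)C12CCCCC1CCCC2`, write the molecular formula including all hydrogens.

Heavy atoms from the SMILES: 11 C, 1 N, 1 O.
Implicit hydrogens by atom environment:
  8 × C: 2 H each → 16
  2 × C: no H
  1 × C: 1 H
  1 × N: 2 H
  1 × O: no H
  Total hydrogens = 19.
Molecular formula: C11H19NO

C11H19NO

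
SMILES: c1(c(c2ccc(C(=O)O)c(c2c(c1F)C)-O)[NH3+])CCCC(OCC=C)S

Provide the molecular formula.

Heavy atoms from the SMILES: 19 C, 1 F, 1 N, 4 O, 1 S.
Implicit hydrogens by atom environment:
  8 × C (aromatic): no H
  5 × C: 2 H each → 10
  2 × C (aromatic): 1 H each → 2
  2 × C: 1 H each → 2
  2 × O: 1 H each → 2
  2 × O: no H
  1 × C: 3 H
  1 × C: no H
  1 × F: no H
  1 × N (charge +1): 3 H
  1 × S: 1 H
  Total hydrogens = 23.
Net charge +1.
Molecular formula: C19H23FNO4S+

C19H23FNO4S+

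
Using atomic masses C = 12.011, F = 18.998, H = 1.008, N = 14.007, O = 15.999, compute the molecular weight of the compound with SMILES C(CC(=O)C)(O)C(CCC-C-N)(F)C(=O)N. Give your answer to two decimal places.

234.27

Molecular formula: C10H19FN2O3.
M = 10×12.011 + 1×18.998 + 19×1.008 + 2×14.007 + 3×15.999 = 234.27 g/mol.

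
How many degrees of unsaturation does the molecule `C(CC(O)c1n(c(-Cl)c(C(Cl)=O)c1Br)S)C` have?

4

Molecular formula from the SMILES: C9H10BrCl2NO2S.
DoU = (2C + 2 + N − H − X)/2 = (2·9 + 2 + 1 − 10 − 3)/2 = 8/2 = 4.
(Structurally: 1 ring(s) + 3 π bond(s) = 4.)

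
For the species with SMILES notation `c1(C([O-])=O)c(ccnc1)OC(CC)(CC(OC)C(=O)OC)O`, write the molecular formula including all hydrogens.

C14H18NO7-

Heavy atoms from the SMILES: 14 C, 1 N, 7 O.
Implicit hydrogens by atom environment:
  5 × O: no H
  3 × C: 3 H each → 9
  3 × C (aromatic): 1 H each → 3
  3 × C: no H
  2 × C: 2 H each → 4
  2 × C (aromatic): no H
  1 × C: 1 H
  1 × N (aromatic): no H
  1 × O: 1 H
  1 × O (charge -1): no H
  Total hydrogens = 18.
Net charge -1.
Molecular formula: C14H18NO7-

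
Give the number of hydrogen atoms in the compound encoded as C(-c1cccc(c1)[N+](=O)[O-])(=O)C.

Hydrogens are implicit in SMILES; fill each atom to its normal valence:
  4 × C (aromatic): 1 H each → 4
  2 × C (aromatic): no H
  2 × O: no H
  1 × C: 3 H
  1 × C: no H
  1 × N (charge +1): no H
  1 × O (charge -1): no H
  Total hydrogens = 7.

7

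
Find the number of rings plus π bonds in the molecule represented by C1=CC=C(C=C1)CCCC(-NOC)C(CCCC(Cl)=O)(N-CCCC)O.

Molecular formula from the SMILES: C20H33ClN2O3.
DoU = (2C + 2 + N − H − X)/2 = (2·20 + 2 + 2 − 33 − 1)/2 = 10/2 = 5.
(Structurally: 1 ring(s) + 4 π bond(s) = 5.)

5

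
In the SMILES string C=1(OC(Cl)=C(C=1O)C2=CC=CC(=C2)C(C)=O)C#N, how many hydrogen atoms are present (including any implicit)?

8

Hydrogens are implicit in SMILES; fill each atom to its normal valence:
  6 × C (aromatic): no H
  4 × C (aromatic): 1 H each → 4
  2 × C: no H
  1 × C: 3 H
  1 × Cl: no H
  1 × N: no H
  1 × O: 1 H
  1 × O (aromatic): no H
  1 × O: no H
  Total hydrogens = 8.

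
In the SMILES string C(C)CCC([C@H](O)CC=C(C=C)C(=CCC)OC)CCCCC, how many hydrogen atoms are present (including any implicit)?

Hydrogens are implicit in SMILES; fill each atom to its normal valence:
  10 × C: 2 H each → 20
  5 × C: 1 H each → 5
  4 × C: 3 H each → 12
  2 × C: no H
  1 × O: 1 H
  1 × O: no H
  Total hydrogens = 38.

38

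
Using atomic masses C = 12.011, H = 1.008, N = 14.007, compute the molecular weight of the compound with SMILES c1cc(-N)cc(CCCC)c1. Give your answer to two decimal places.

149.24

Molecular formula: C10H15N.
M = 10×12.011 + 15×1.008 + 1×14.007 = 149.24 g/mol.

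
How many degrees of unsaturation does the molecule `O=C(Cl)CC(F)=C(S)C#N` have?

4

Molecular formula from the SMILES: C5H3ClFNOS.
DoU = (2C + 2 + N − H − X)/2 = (2·5 + 2 + 1 − 3 − 2)/2 = 8/2 = 4.
(Structurally: 0 ring(s) + 4 π bond(s) = 4.)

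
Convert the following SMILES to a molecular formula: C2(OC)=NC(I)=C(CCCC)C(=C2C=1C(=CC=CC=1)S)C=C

C18H20INOS

Heavy atoms from the SMILES: 18 C, 1 I, 1 N, 1 O, 1 S.
Implicit hydrogens by atom environment:
  7 × C (aromatic): no H
  4 × C: 2 H each → 8
  4 × C (aromatic): 1 H each → 4
  2 × C: 3 H each → 6
  1 × C: 1 H
  1 × I: no H
  1 × N (aromatic): no H
  1 × O: no H
  1 × S: 1 H
  Total hydrogens = 20.
Molecular formula: C18H20INOS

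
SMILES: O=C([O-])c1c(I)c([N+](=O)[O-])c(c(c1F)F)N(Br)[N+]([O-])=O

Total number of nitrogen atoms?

The symbol for nitrogen appears 3 times in the SMILES.

3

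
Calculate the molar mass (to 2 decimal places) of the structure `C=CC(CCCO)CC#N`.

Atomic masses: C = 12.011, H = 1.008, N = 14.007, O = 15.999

Molecular formula: C8H13NO.
M = 8×12.011 + 13×1.008 + 1×14.007 + 1×15.999 = 139.20 g/mol.

139.20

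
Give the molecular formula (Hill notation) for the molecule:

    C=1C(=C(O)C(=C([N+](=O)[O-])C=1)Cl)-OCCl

Heavy atoms from the SMILES: 7 C, 2 Cl, 1 N, 4 O.
Implicit hydrogens by atom environment:
  4 × C (aromatic): no H
  2 × C (aromatic): 1 H each → 2
  2 × Cl: no H
  2 × O: no H
  1 × C: 2 H
  1 × N (charge +1): no H
  1 × O: 1 H
  1 × O (charge -1): no H
  Total hydrogens = 5.
Molecular formula: C7H5Cl2NO4

C7H5Cl2NO4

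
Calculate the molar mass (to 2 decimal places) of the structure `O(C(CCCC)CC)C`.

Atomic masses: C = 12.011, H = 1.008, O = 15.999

Molecular formula: C8H18O.
M = 8×12.011 + 18×1.008 + 1×15.999 = 130.23 g/mol.

130.23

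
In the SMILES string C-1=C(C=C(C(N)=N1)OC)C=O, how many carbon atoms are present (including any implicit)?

7

The symbol for carbon appears 7 times in the SMILES.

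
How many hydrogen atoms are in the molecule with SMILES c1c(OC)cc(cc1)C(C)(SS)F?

11

Hydrogens are implicit in SMILES; fill each atom to its normal valence:
  4 × C (aromatic): 1 H each → 4
  2 × C: 3 H each → 6
  2 × C (aromatic): no H
  1 × C: no H
  1 × F: no H
  1 × O: no H
  1 × S: 1 H
  1 × S: no H
  Total hydrogens = 11.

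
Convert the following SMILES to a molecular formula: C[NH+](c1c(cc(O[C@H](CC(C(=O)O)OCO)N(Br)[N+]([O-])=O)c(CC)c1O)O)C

C15H23BrN3O9+

Heavy atoms from the SMILES: 1 Br, 15 C, 3 N, 9 O.
Implicit hydrogens by atom environment:
  5 × C (aromatic): no H
  4 × O: 1 H each → 4
  4 × O: no H
  3 × C: 3 H each → 9
  3 × C: 2 H each → 6
  2 × C: 1 H each → 2
  1 × Br: no H
  1 × C (aromatic): 1 H
  1 × C: no H
  1 × N (charge +1): 1 H
  1 × N: no H
  1 × N (charge +1): no H
  1 × O (charge -1): no H
  Total hydrogens = 23.
Net charge +1.
Molecular formula: C15H23BrN3O9+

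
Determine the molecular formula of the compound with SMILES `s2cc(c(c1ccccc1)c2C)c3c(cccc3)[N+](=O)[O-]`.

Heavy atoms from the SMILES: 17 C, 1 N, 2 O, 1 S.
Implicit hydrogens by atom environment:
  10 × C (aromatic): 1 H each → 10
  6 × C (aromatic): no H
  1 × C: 3 H
  1 × N (charge +1): no H
  1 × O: no H
  1 × O (charge -1): no H
  1 × S (aromatic): no H
  Total hydrogens = 13.
Molecular formula: C17H13NO2S

C17H13NO2S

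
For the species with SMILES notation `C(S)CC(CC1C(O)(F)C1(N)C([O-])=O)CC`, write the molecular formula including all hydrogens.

C10H17FNO3S-

Heavy atoms from the SMILES: 10 C, 1 F, 1 N, 3 O, 1 S.
Implicit hydrogens by atom environment:
  4 × C: 2 H each → 8
  3 × C: no H
  2 × C: 1 H each → 2
  1 × C: 3 H
  1 × F: no H
  1 × N: 2 H
  1 × O: 1 H
  1 × O: no H
  1 × O (charge -1): no H
  1 × S: 1 H
  Total hydrogens = 17.
Net charge -1.
Molecular formula: C10H17FNO3S-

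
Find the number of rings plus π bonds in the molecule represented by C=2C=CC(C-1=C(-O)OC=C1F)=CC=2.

7

Molecular formula from the SMILES: C10H7FO2.
DoU = (2C + 2 + N − H − X)/2 = (2·10 + 2 + 0 − 7 − 1)/2 = 14/2 = 7.
(Structurally: 2 ring(s) + 5 π bond(s) = 7.)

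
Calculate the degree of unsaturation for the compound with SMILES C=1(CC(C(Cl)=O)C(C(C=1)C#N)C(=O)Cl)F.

Molecular formula from the SMILES: C9H6Cl2FNO2.
DoU = (2C + 2 + N − H − X)/2 = (2·9 + 2 + 1 − 6 − 3)/2 = 12/2 = 6.
(Structurally: 1 ring(s) + 5 π bond(s) = 6.)

6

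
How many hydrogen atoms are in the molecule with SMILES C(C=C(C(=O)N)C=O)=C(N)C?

10

Hydrogens are implicit in SMILES; fill each atom to its normal valence:
  3 × C: 1 H each → 3
  3 × C: no H
  2 × N: 2 H each → 4
  2 × O: no H
  1 × C: 3 H
  Total hydrogens = 10.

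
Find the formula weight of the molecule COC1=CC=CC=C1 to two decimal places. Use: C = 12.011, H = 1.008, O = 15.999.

108.14

Molecular formula: C7H8O.
M = 7×12.011 + 8×1.008 + 1×15.999 = 108.14 g/mol.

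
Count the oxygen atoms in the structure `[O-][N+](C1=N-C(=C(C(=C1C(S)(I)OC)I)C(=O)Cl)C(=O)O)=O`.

6

The symbol for oxygen appears 6 times in the SMILES.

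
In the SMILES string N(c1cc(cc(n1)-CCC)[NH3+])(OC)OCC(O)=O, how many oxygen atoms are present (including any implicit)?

4

The symbol for oxygen appears 4 times in the SMILES.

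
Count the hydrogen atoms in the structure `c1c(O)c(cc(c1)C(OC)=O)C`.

10

Hydrogens are implicit in SMILES; fill each atom to its normal valence:
  3 × C (aromatic): 1 H each → 3
  3 × C (aromatic): no H
  2 × C: 3 H each → 6
  2 × O: no H
  1 × C: no H
  1 × O: 1 H
  Total hydrogens = 10.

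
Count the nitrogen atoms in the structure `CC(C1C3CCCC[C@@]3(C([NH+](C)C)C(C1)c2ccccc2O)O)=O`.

The symbol for nitrogen appears 1 time in the SMILES.

1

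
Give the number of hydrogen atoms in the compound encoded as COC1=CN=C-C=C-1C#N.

6

Hydrogens are implicit in SMILES; fill each atom to its normal valence:
  3 × C (aromatic): 1 H each → 3
  2 × C (aromatic): no H
  1 × C: 3 H
  1 × C: no H
  1 × N (aromatic): no H
  1 × N: no H
  1 × O: no H
  Total hydrogens = 6.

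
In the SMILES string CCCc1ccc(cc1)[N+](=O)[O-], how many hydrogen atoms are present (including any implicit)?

Hydrogens are implicit in SMILES; fill each atom to its normal valence:
  4 × C (aromatic): 1 H each → 4
  2 × C: 2 H each → 4
  2 × C (aromatic): no H
  1 × C: 3 H
  1 × N (charge +1): no H
  1 × O: no H
  1 × O (charge -1): no H
  Total hydrogens = 11.

11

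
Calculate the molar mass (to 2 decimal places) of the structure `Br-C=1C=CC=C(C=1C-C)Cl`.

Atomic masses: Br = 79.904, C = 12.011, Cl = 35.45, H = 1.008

219.51

Molecular formula: C8H8BrCl.
M = 1×79.904 + 8×12.011 + 1×35.45 + 8×1.008 = 219.51 g/mol.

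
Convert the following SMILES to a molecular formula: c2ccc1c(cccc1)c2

Heavy atoms from the SMILES: 10 C.
Implicit hydrogens by atom environment:
  8 × C (aromatic): 1 H each → 8
  2 × C (aromatic): no H
  Total hydrogens = 8.
Molecular formula: C10H8

C10H8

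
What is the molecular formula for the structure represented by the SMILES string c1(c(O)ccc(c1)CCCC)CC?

C12H18O

Heavy atoms from the SMILES: 12 C, 1 O.
Implicit hydrogens by atom environment:
  4 × C: 2 H each → 8
  3 × C (aromatic): 1 H each → 3
  3 × C (aromatic): no H
  2 × C: 3 H each → 6
  1 × O: 1 H
  Total hydrogens = 18.
Molecular formula: C12H18O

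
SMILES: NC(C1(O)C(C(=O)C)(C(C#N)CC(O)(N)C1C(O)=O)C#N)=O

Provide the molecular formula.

Heavy atoms from the SMILES: 12 C, 4 N, 6 O.
Implicit hydrogens by atom environment:
  8 × C: no H
  3 × O: 1 H each → 3
  3 × O: no H
  2 × C: 1 H each → 2
  2 × N: 2 H each → 4
  2 × N: no H
  1 × C: 3 H
  1 × C: 2 H
  Total hydrogens = 14.
Molecular formula: C12H14N4O6

C12H14N4O6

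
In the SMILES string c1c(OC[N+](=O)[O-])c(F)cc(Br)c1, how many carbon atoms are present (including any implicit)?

The symbol for carbon appears 7 times in the SMILES. Lowercase c denotes aromatic carbon and counts toward C.

7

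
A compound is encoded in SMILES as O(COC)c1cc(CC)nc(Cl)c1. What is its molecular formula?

Heavy atoms from the SMILES: 9 C, 1 Cl, 1 N, 2 O.
Implicit hydrogens by atom environment:
  3 × C (aromatic): no H
  2 × C: 3 H each → 6
  2 × C: 2 H each → 4
  2 × C (aromatic): 1 H each → 2
  2 × O: no H
  1 × Cl: no H
  1 × N (aromatic): no H
  Total hydrogens = 12.
Molecular formula: C9H12ClNO2

C9H12ClNO2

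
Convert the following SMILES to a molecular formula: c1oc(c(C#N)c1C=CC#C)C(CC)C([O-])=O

Heavy atoms from the SMILES: 13 C, 1 N, 3 O.
Implicit hydrogens by atom environment:
  4 × C: 1 H each → 4
  3 × C (aromatic): no H
  3 × C: no H
  1 × C: 3 H
  1 × C: 2 H
  1 × C (aromatic): 1 H
  1 × N: no H
  1 × O (aromatic): no H
  1 × O: no H
  1 × O (charge -1): no H
  Total hydrogens = 10.
Net charge -1.
Molecular formula: C13H10NO3-

C13H10NO3-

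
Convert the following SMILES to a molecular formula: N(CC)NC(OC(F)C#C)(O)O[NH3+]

Heavy atoms from the SMILES: 6 C, 1 F, 3 N, 3 O.
Implicit hydrogens by atom environment:
  2 × C: 1 H each → 2
  2 × C: no H
  2 × N: 1 H each → 2
  2 × O: no H
  1 × C: 3 H
  1 × C: 2 H
  1 × F: no H
  1 × N (charge +1): 3 H
  1 × O: 1 H
  Total hydrogens = 13.
Net charge +1.
Molecular formula: C6H13FN3O3+

C6H13FN3O3+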